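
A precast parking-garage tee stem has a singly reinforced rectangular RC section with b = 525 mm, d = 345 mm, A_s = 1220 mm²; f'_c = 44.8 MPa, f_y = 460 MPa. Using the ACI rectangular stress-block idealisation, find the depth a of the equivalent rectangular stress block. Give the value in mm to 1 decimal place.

a ≈ 28.1 mm

T = A_s f_y = 1220 × 460 = 561200 N = 561.2 kN.
Setting C = 0.85 f'_c a b equal to T: a = 561200/(0.85 × 44.8 × 525) = 28.1 mm.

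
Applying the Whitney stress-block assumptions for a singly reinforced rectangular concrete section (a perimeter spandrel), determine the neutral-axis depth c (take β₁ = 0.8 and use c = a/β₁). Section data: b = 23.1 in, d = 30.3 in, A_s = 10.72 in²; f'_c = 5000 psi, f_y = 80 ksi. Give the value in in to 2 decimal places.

T = A_s f_y = 10.72 × 80 = 857.6 kips.
a = T/(0.85 f'_c b) = 857.6/(0.85 × 5 × 23.1) = 8.7354 in.
With β₁ = 0.8, c = a/β₁ = 8.7354/0.8 = 10.92 in.

c ≈ 10.92 in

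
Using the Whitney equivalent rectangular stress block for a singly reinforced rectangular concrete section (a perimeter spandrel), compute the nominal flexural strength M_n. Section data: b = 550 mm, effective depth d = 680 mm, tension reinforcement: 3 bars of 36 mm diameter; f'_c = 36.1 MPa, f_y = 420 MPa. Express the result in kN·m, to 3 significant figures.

A_s = 3 × 1018 = 3054 mm².
T = A_s f_y = 3054 × 420 = 1282680 N = 1282.68 kN.
From C = T: a = T/(0.85 f'_c b) = 1282680/(0.85 × 36.1 × 550) = 76.00 mm.
M_n = T(d − a/2) = 1282.68 kN × (680 − 38) mm = 823.48 kN·m.

M_n ≈ 823 kN·m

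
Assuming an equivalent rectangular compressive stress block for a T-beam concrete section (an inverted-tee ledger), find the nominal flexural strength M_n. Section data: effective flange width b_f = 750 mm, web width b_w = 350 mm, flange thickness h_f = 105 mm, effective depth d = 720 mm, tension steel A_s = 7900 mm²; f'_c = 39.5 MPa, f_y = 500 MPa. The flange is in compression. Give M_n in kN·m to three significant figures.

M_n ≈ 2500 kN·m

Tension: T = A_s f_y = 7900 × 500 = 3950000 N.
Try a within the flange: a = T/(0.85 f'_c b_f) = 3950000/(0.85 × 39.5 × 750) = 156.86 mm.
a = 156.86 > h_f = 105 mm: the block extends into the web. Split into flange-overhang and web parts.
C_f = 0.85 f'_c (b_f − b_w) h_f = 0.85 × 39.5 × (750 − 350) × 105 = 1410150 N.
Remaining web compression depth: a_w = (T − C_f)/(0.85 f'_c b_w) = (3950000 − 1410150)/(0.85 × 39.5 × 350) = 216.13 mm.
M_n = C_f(d − h_f/2) + (T − C_f)(d − a_w/2) = 1410150 × (720 − 52.5) + 2539850 × (720 − 108.065) = 941.28 + 1554.22 = 2495.50 × 10⁶ N·mm.
M_n = 2495.50 kN·m.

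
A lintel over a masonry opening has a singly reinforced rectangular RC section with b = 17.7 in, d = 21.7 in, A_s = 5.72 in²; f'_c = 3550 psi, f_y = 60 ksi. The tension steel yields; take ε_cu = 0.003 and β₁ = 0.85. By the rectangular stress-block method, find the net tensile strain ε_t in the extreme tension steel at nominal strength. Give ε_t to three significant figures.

ε_t ≈ 0.00561

a = A_s f_y/(0.85 f'_c b) = 6.426 in.
β₁ = 0.85, so c = a/β₁ = 6.426/0.85 = 7.560 in.
From the linear strain diagram with ε_cu = 0.003: ε_t = 0.003 (d − c)/c = 0.003 × (21.7 − 7.560)/7.560 = 0.00561.
Since ε_t ≥ 0.005, the section is tension-controlled.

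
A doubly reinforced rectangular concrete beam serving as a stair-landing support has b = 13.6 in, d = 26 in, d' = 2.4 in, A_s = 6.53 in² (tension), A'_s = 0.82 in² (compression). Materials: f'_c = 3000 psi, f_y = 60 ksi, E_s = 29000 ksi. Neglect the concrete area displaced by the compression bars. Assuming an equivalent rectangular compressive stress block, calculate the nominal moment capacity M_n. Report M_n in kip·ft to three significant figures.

M_n ≈ 698 kip·ft

Assume both steels yield.
a = (A_s − A'_s) f_y/(0.85 f'_c b) = (6.53 − 0.82) × 60/(0.85 × 3 × 13.6) = 9.879 in.
c = a/β₁ = 9.879/0.85 = 11.622 in; ε'_s = 0.003(c − d')/c = 0.0024 ≥ ε_y = 0.0021, so the compression steel yields.
M_n = (A_s − A'_s) f_y (d − a/2) + A'_s f_y (d − d') = 342.6 × (26 − 4.9395) + 49.2 × (26 − 2.4) = 7215.3 + 1161.1 = 8376.4 kip·in = 8376.4/12 = 698.03 kip·ft.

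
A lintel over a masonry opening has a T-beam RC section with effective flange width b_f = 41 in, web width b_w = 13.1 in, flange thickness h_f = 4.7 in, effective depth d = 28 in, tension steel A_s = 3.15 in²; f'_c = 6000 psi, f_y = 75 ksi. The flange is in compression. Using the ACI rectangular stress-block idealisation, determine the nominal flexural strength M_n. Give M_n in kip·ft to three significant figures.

M_n ≈ 540 kip·ft

Tension: T = A_s f_y = 3.15 × 75 = 236.25 kips.
Try a within the flange: a = T/(0.85 f'_c b_f) = 236.25/(0.85 × 6 × 41) = 1.130 in.
Since a = 1.130 ≤ h_f = 4.7 in, the stress block lies entirely in the flange; analyse as a rectangular beam of width b_f.
M_n = T(d − a/2) = 236.25 × (28 − 0.565) = 6481.5 kip·in.
M_n = 6481.5/12 = 540.13 kip·ft.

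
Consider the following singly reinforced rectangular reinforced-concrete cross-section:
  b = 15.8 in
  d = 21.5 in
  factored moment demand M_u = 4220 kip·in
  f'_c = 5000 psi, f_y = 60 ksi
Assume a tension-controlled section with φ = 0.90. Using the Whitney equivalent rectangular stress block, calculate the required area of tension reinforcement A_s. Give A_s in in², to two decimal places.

M_n = M_u/φ = 4220/0.90 = 4688.89 kip·in.
From M_n = 0.85 f'_c a b (d − a/2):
a = d − √(d² − 2M_n/(0.85 f'_c b)) = 21.5 − √(21.5² − 2 × 4688.89/(0.85 × 5 × 15.8)) = 3.539 in.
A_s = 0.85 f'_c a b / f_y = 0.85 × 5 × 3.539 × 15.8 / 60 = 3.961 in².

A_s ≈ 3.96 in²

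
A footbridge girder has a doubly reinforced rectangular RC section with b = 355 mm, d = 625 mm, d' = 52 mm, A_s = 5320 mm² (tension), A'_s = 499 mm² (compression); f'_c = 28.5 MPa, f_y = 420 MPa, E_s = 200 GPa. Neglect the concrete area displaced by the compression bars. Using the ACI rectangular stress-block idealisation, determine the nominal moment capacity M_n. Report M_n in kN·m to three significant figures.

M_n ≈ 1150 kN·m

Assume both tension and compression steel yield.
Net tension couple steel: A_s − A'_s = 4821 mm².
a = (A_s − A'_s) f_y / (0.85 f'_c b) = 2024820/(0.85 × 28.5 × 355) = 235.45 mm.
c = a/β₁ = 235.45/0.846 = 278.31 mm; ε'_s = 0.003(c − d')/c = 0.0024 ≥ f_y/E_s = 0.0021, so compression steel does yield.
M_n = (A_s − A'_s) f_y (d − a/2) + A'_s f_y (d − d') = [2024820 × (625 − 117.725) + 209580 × (625 − 52)] × 10⁻⁶ = 1027.14 + 120.09 = 1147.23 kN·m.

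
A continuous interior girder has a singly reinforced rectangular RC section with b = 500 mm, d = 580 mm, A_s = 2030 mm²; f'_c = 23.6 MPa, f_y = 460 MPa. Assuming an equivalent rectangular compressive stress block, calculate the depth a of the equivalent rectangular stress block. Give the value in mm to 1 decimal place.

T = A_s f_y = 2030 × 460 = 933800 N = 933.8 kN.
Setting C = 0.85 f'_c a b equal to T: a = 933800/(0.85 × 23.6 × 500) = 93.1 mm.

a ≈ 93.1 mm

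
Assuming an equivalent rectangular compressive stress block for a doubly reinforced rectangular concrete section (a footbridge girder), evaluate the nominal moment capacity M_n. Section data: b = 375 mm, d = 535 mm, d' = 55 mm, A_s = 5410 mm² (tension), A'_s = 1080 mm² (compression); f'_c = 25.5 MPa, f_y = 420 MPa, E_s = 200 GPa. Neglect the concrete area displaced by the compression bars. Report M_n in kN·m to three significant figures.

Assume both tension and compression steel yield.
Net tension couple steel: A_s − A'_s = 4330 mm².
a = (A_s − A'_s) f_y / (0.85 f'_c b) = 1818600/(0.85 × 25.5 × 375) = 223.74 mm.
c = a/β₁ = 223.74/0.85 = 263.22 mm; ε'_s = 0.003(c − d')/c = 0.0024 ≥ f_y/E_s = 0.0021, so compression steel does yield.
M_n = (A_s − A'_s) f_y (d − a/2) + A'_s f_y (d − d') = [1818600 × (535 − 111.87) + 453600 × (535 − 55)] × 10⁻⁶ = 769.50 + 217.73 = 987.23 kN·m.

M_n ≈ 987 kN·m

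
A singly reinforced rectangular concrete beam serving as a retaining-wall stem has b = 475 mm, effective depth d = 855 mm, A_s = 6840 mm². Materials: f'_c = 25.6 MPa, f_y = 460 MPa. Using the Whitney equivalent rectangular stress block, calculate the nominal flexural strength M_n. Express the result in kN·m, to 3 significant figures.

T = A_s f_y = 6840 × 460 = 3146400 N = 3146.4 kN.
From C = T: a = T/(0.85 f'_c b) = 3146400/(0.85 × 25.6 × 475) = 304.41 mm.
M_n = T(d − a/2) = 3146.4 kN × (855 − 152.205) mm = 2211.27 kN·m.

M_n ≈ 2210 kN·m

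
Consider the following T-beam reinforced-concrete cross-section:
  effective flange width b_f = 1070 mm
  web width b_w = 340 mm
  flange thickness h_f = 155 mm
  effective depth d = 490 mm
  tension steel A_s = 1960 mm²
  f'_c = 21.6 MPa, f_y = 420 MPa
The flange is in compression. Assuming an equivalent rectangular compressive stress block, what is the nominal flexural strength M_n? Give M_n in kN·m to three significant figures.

Tension: T = A_s f_y = 1960 × 420 = 823200 N.
Try a within the flange: a = T/(0.85 f'_c b_f) = 823200/(0.85 × 21.6 × 1070) = 41.90 mm.
Since a = 41.90 ≤ h_f = 155 mm, the stress block lies entirely in the flange; analyse as a rectangular beam of width b_f.
M_n = T(d − a/2) = 823200 × (490 − 20.95) = 386.12 × 10⁶ N·mm.
M_n = 386.12 kN·m.

M_n ≈ 386 kN·m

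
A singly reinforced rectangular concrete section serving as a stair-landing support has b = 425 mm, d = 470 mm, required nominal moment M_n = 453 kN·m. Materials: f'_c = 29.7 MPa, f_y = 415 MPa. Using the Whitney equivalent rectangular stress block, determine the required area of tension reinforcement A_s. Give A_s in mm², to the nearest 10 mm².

With M_n = 0.85 f'_c a b (d − a/2), solve the quadratic for a:
a = d − √(d² − 2M_n/(0.85 f'_c b)) = 470 − √(470² − 2 × 453×10⁶/(0.85 × 29.7 × 425)) = 100.60 mm.
A_s = 0.85 f'_c a b / f_y = 0.85 × 29.7 × 100.60 × 425 / 415 = 2600.8 mm².

A_s ≈ 2600 mm²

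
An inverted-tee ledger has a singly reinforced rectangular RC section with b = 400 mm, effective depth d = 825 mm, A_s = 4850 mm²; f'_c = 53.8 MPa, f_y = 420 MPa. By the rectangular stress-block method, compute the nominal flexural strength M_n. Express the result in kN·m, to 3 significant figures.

T = A_s f_y = 4850 × 420 = 2037000 N = 2037 kN.
From C = T: a = T/(0.85 f'_c b) = 2037000/(0.85 × 53.8 × 400) = 111.36 mm.
M_n = T(d − a/2) = 2037 kN × (825 − 55.68) mm = 1567.10 kN·m.

M_n ≈ 1570 kN·m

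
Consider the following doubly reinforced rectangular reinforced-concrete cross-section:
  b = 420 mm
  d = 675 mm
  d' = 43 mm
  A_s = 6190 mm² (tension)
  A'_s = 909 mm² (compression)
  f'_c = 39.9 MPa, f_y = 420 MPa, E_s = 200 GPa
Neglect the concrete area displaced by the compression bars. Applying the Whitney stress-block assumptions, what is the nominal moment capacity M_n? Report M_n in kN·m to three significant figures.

M_n ≈ 1570 kN·m

Assume both tension and compression steel yield.
Net tension couple steel: A_s − A'_s = 5281 mm².
a = (A_s − A'_s) f_y / (0.85 f'_c b) = 2218020/(0.85 × 39.9 × 420) = 155.71 mm.
c = a/β₁ = 155.71/0.765 = 203.54 mm; ε'_s = 0.003(c − d')/c = 0.0024 ≥ f_y/E_s = 0.0021, so compression steel does yield.
M_n = (A_s − A'_s) f_y (d − a/2) + A'_s f_y (d − d') = [2218020 × (675 − 77.855) + 381780 × (675 − 43)] × 10⁻⁶ = 1324.48 + 241.28 = 1565.76 kN·m.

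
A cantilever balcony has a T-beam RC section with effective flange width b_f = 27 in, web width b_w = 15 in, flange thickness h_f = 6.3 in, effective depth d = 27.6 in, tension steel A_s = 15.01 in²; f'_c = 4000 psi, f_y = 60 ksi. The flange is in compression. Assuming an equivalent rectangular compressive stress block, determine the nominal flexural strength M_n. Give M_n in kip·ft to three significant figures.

M_n ≈ 1670 kip·ft

Tension: T = A_s f_y = 15.01 × 60 = 900.6 kips.
Try a within the flange: a = T/(0.85 f'_c b_f) = 900.6/(0.85 × 4 × 27) = 9.810 in.
a = 9.810 > h_f = 6.3 in: the block extends into the web. Split into flange-overhang and web parts.
C_f = 0.85 f'_c (b_f − b_w) h_f = 0.85 × 4 × (27 − 15) × 6.3 = 257.0 kips.
Remaining web compression depth: a_w = (T − C_f)/(0.85 f'_c b_w) = (900.6 − 257.0)/(0.85 × 4 × 15) = 12.620 in.
M_n = C_f(d − h_f/2) + (T − C_f)(d − a_w/2) = 257.0 × (27.6 − 3.15) + 643.6 × (27.6 − 6.31) = 6283.7 + 13702.2 = 19985.9 kip·in.
M_n = 19985.9/12 = 1665.49 kip·ft.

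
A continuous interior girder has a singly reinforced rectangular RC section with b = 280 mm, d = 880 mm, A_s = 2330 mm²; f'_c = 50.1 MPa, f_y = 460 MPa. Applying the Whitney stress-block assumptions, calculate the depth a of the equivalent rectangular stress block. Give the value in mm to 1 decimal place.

a ≈ 89.9 mm

T = A_s f_y = 2330 × 460 = 1071800 N = 1071.8 kN.
Setting C = 0.85 f'_c a b equal to T: a = 1071800/(0.85 × 50.1 × 280) = 89.9 mm.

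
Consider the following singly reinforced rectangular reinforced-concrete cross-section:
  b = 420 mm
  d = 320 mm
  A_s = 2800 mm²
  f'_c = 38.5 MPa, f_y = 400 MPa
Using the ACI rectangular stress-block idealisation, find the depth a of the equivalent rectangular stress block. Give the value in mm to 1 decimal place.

T = A_s f_y = 2800 × 400 = 1120000 N = 1120 kN.
Setting C = 0.85 f'_c a b equal to T: a = 1120000/(0.85 × 38.5 × 420) = 81.5 mm.

a ≈ 81.5 mm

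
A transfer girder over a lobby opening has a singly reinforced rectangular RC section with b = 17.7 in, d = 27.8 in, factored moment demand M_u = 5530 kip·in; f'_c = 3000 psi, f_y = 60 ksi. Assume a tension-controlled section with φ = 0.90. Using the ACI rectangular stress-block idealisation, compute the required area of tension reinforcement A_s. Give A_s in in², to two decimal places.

A_s ≈ 4.08 in²

M_n = M_u/φ = 5530/0.90 = 6144.44 kip·in.
From M_n = 0.85 f'_c a b (d − a/2):
a = d − √(d² − 2M_n/(0.85 f'_c b)) = 27.8 − √(27.8² − 2 × 6144.44/(0.85 × 3 × 17.7)) = 5.427 in.
A_s = 0.85 f'_c a b / f_y = 0.85 × 3 × 5.427 × 17.7 / 60 = 4.082 in².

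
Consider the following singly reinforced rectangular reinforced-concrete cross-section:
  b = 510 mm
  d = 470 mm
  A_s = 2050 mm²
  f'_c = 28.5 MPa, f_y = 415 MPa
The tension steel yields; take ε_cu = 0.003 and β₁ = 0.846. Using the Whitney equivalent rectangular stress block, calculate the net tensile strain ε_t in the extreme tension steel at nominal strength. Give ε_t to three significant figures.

a = A_s f_y/(0.85 f'_c b) = 68.86 mm.
β₁ = 0.846, so c = a/β₁ = 68.86/0.846 = 81.39 mm.
From the linear strain diagram with ε_cu = 0.003: ε_t = 0.003 (d − c)/c = 0.003 × (470 − 81.39)/81.39 = 0.0143.
Since ε_t ≥ 0.005, the section is tension-controlled.

ε_t ≈ 0.0143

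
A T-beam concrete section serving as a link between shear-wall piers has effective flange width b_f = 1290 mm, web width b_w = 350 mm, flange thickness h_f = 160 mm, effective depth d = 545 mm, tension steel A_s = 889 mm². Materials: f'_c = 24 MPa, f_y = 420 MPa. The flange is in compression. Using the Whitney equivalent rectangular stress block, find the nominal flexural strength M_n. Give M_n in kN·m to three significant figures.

M_n ≈ 201 kN·m

Tension: T = A_s f_y = 889 × 420 = 373380 N.
Try a within the flange: a = T/(0.85 f'_c b_f) = 373380/(0.85 × 24 × 1290) = 14.19 mm.
Since a = 14.19 ≤ h_f = 160 mm, the stress block lies entirely in the flange; analyse as a rectangular beam of width b_f.
M_n = T(d − a/2) = 373380 × (545 − 7.095) = 200.84 × 10⁶ N·mm.
M_n = 200.84 kN·m.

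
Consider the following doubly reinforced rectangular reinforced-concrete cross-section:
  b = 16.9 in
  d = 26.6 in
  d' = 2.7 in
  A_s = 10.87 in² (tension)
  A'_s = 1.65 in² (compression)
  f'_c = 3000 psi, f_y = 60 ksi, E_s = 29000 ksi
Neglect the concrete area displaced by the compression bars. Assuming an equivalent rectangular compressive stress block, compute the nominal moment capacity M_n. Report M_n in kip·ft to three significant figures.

Assume both steels yield.
a = (A_s − A'_s) f_y/(0.85 f'_c b) = (10.87 − 1.65) × 60/(0.85 × 3 × 16.9) = 12.837 in.
c = a/β₁ = 12.837/0.85 = 15.102 in; ε'_s = 0.003(c − d')/c = 0.0025 ≥ ε_y = 0.0021, so the compression steel yields.
M_n = (A_s − A'_s) f_y (d − a/2) + A'_s f_y (d − d') = 553.2 × (26.6 − 6.4185) + 99 × (26.6 − 2.7) = 11164.4 + 2366.1 = 13530.5 kip·in = 13530.5/12 = 1127.54 kip·ft.

M_n ≈ 1130 kip·ft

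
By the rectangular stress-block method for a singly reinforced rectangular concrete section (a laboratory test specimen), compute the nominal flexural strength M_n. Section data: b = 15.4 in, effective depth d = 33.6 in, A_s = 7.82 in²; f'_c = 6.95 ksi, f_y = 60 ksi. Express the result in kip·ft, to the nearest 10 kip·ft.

T = A_s f_y = 7.82 × 60 = 469.2 kips.
a = T/(0.85 f'_c b) = 469.2/(0.85 × 6.95 × 15.4) = 5.157 in.
M_n = T(d − a/2) = 469.2 × (33.6 − 2.5785) = 14555.3 kip·in = 14555.3/12 = 1212.94 kip·ft.

M_n ≈ 1210 kip·ft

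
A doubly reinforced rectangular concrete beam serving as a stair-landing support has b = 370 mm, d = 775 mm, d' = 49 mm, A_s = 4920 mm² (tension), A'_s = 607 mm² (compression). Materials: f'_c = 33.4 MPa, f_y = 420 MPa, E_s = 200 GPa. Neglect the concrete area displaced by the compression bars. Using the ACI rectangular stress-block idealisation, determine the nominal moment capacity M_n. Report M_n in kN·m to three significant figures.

M_n ≈ 1430 kN·m

Assume both tension and compression steel yield.
Net tension couple steel: A_s − A'_s = 4313 mm².
a = (A_s − A'_s) f_y / (0.85 f'_c b) = 1811460/(0.85 × 33.4 × 370) = 172.45 mm.
c = a/β₁ = 172.45/0.811 = 212.64 mm; ε'_s = 0.003(c − d')/c = 0.0023 ≥ f_y/E_s = 0.0021, so compression steel does yield.
M_n = (A_s − A'_s) f_y (d − a/2) + A'_s f_y (d − d') = [1811460 × (775 − 86.225) + 254940 × (775 − 49)] × 10⁻⁶ = 1247.69 + 185.09 = 1432.78 kN·m.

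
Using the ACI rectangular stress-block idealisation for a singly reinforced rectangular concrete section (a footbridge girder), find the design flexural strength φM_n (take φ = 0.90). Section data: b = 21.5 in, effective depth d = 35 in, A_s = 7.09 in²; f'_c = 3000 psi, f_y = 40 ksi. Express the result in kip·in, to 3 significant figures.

φM_n ≈ 8270 kip·in

T = A_s f_y = 7.09 × 40 = 283.6 kips.
a = T/(0.85 f'_c b) = 283.6/(0.85 × 3 × 21.5) = 5.173 in.
M_n = T(d − a/2) = 283.6 × (35 − 2.5865) = 9192.5 kip·in.
φM_n = 0.90 × 9192.5 = 8273.3 kip·in.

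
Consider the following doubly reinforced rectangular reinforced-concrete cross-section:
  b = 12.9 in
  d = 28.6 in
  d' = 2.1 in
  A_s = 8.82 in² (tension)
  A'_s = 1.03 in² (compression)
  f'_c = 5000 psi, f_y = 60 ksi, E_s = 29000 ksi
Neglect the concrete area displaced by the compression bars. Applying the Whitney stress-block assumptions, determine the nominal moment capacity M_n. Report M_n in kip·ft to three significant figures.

M_n ≈ 1080 kip·ft

Assume both steels yield.
a = (A_s − A'_s) f_y/(0.85 f'_c b) = (8.82 − 1.03) × 60/(0.85 × 5 × 12.9) = 8.525 in.
c = a/β₁ = 8.525/0.8 = 10.656 in; ε'_s = 0.003(c − d')/c = 0.0024 ≥ ε_y = 0.0021, so the compression steel yields.
M_n = (A_s − A'_s) f_y (d − a/2) + A'_s f_y (d − d') = 467.4 × (28.6 − 4.2625) + 61.8 × (28.6 − 2.1) = 11375.3 + 1637.7 = 13013.0 kip·in = 13013.0/12 = 1084.42 kip·ft.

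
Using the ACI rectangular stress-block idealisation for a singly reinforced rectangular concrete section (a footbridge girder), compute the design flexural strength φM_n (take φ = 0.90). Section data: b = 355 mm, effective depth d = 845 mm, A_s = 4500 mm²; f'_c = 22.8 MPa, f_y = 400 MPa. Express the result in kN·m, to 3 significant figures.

φM_n ≈ 1160 kN·m

T = A_s f_y = 4500 × 400 = 1800000 N = 1800 kN.
From C = T: a = T/(0.85 f'_c b) = 1800000/(0.85 × 22.8 × 355) = 261.63 mm.
M_n = T(d − a/2) = 1800 kN × (845 − 130.815) mm = 1285.53 kN·m.
φM_n = 0.90 × 1285.53 = 1156.98 kN·m.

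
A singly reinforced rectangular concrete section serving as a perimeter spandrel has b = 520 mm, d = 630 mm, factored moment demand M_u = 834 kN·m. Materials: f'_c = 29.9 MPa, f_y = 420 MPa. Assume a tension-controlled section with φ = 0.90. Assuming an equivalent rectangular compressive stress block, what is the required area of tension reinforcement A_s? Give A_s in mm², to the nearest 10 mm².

A_s ≈ 3880 mm²

M_n = M_u/φ = 834/0.90 = 926.667 kN·m.
With M_n = 0.85 f'_c a b (d − a/2), solve the quadratic for a:
a = d − √(d² − 2M_n/(0.85 f'_c b)) = 630 − √(630² − 2 × 926.667×10⁶/(0.85 × 29.9 × 520)) = 123.38 mm.
A_s = 0.85 f'_c a b / f_y = 0.85 × 29.9 × 123.38 × 520 / 420 = 3882.3 mm².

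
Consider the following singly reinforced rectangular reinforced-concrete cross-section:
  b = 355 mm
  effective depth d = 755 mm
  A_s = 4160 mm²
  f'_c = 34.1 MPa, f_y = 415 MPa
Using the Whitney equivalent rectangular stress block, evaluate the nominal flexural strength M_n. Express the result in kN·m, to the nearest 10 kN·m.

M_n ≈ 1160 kN·m

T = A_s f_y = 4160 × 415 = 1726400 N = 1726.4 kN.
From C = T: a = T/(0.85 f'_c b) = 1726400/(0.85 × 34.1 × 355) = 167.78 mm.
M_n = T(d − a/2) = 1726.4 kN × (755 − 83.89) mm = 1158.60 kN·m.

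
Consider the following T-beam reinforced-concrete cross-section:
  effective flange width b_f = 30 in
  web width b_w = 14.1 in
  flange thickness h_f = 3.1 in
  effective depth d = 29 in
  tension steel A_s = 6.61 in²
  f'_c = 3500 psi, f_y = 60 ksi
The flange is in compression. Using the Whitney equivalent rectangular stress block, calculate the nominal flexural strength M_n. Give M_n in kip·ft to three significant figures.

Tension: T = A_s f_y = 6.61 × 60 = 396.6 kips.
Try a within the flange: a = T/(0.85 f'_c b_f) = 396.6/(0.85 × 3.5 × 30) = 4.444 in.
a = 4.444 > h_f = 3.1 in: the block extends into the web. Split into flange-overhang and web parts.
C_f = 0.85 f'_c (b_f − b_w) h_f = 0.85 × 3.5 × (30 − 14.1) × 3.1 = 146.6 kips.
Remaining web compression depth: a_w = (T − C_f)/(0.85 f'_c b_w) = (396.6 − 146.6)/(0.85 × 3.5 × 14.1) = 5.960 in.
M_n = C_f(d − h_f/2) + (T − C_f)(d − a_w/2) = 146.6 × (29 − 1.55) + 250 × (29 − 2.98) = 4024.2 + 6505.0 = 10529.2 kip·in.
M_n = 10529.2/12 = 877.43 kip·ft.

M_n ≈ 877 kip·ft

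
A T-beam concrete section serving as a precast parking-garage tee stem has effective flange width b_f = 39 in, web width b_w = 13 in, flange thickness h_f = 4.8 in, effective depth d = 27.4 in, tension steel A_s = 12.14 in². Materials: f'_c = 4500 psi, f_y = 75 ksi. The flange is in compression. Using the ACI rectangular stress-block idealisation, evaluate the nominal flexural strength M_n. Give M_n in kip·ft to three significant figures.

M_n ≈ 1830 kip·ft

Tension: T = A_s f_y = 12.14 × 75 = 910.5 kips.
Try a within the flange: a = T/(0.85 f'_c b_f) = 910.5/(0.85 × 4.5 × 39) = 6.104 in.
a = 6.104 > h_f = 4.8 in: the block extends into the web. Split into flange-overhang and web parts.
C_f = 0.85 f'_c (b_f − b_w) h_f = 0.85 × 4.5 × (39 − 13) × 4.8 = 477.4 kips.
Remaining web compression depth: a_w = (T − C_f)/(0.85 f'_c b_w) = (910.5 − 477.4)/(0.85 × 4.5 × 13) = 8.710 in.
M_n = C_f(d − h_f/2) + (T − C_f)(d − a_w/2) = 477.4 × (27.4 − 2.4) + 433.1 × (27.4 − 4.355) = 11935.0 + 9980.8 = 21915.8 kip·in.
M_n = 21915.8/12 = 1826.32 kip·ft.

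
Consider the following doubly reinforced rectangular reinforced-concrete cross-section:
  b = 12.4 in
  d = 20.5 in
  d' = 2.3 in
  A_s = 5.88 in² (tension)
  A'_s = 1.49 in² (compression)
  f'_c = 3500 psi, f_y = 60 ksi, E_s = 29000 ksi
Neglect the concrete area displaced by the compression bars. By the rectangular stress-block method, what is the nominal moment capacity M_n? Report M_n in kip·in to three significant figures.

Assume both steels yield.
a = (A_s − A'_s) f_y/(0.85 f'_c b) = (5.88 − 1.49) × 60/(0.85 × 3.5 × 12.4) = 7.140 in.
c = a/β₁ = 7.140/0.85 = 8.400 in; ε'_s = 0.003(c − d')/c = 0.0022 ≥ ε_y = 0.0021, so the compression steel yields.
M_n = (A_s − A'_s) f_y (d − a/2) + A'_s f_y (d − d') = 263.4 × (20.5 − 3.57) + 89.4 × (20.5 − 2.3) = 4459.4 + 1627.1 = 6086.5 kip·in.

M_n ≈ 6090 kip·in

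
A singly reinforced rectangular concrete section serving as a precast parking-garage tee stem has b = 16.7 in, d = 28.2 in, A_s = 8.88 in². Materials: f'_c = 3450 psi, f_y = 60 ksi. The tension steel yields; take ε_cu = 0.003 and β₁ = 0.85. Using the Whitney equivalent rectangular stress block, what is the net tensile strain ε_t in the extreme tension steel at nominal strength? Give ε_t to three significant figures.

ε_t ≈ 0.00361

a = A_s f_y/(0.85 f'_c b) = 10.880 in.
β₁ = 0.85, so c = a/β₁ = 10.880/0.85 = 12.800 in.
From the linear strain diagram with ε_cu = 0.003: ε_t = 0.003 (d − c)/c = 0.003 × (28.2 − 12.800)/12.800 = 0.00361.
ε_t < 0.004 — the section is over-reinforced for flexure under ACI limits.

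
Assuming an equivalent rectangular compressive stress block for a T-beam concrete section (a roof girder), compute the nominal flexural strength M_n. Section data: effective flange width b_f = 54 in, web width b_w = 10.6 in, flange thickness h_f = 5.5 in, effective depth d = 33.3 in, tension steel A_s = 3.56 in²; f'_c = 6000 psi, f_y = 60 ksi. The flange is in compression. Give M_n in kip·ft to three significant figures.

M_n ≈ 586 kip·ft

Tension: T = A_s f_y = 3.56 × 60 = 213.6 kips.
Try a within the flange: a = T/(0.85 f'_c b_f) = 213.6/(0.85 × 6 × 54) = 0.776 in.
Since a = 0.776 ≤ h_f = 5.5 in, the stress block lies entirely in the flange; analyse as a rectangular beam of width b_f.
M_n = T(d − a/2) = 213.6 × (33.3 − 0.388) = 7030.0 kip·in.
M_n = 7030.0/12 = 585.83 kip·ft.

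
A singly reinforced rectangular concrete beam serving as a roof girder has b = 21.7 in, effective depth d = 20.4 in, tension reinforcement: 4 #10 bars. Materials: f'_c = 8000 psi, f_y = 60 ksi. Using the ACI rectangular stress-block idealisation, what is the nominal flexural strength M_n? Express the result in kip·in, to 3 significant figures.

A_s = 4 × 1.27 = 5.08 in².
T = A_s f_y = 5.08 × 60 = 304.8 kips.
a = T/(0.85 f'_c b) = 304.8/(0.85 × 8 × 21.7) = 2.066 in.
M_n = T(d − a/2) = 304.8 × (20.4 − 1.033) = 5903.1 kip·in.

M_n ≈ 5900 kip·in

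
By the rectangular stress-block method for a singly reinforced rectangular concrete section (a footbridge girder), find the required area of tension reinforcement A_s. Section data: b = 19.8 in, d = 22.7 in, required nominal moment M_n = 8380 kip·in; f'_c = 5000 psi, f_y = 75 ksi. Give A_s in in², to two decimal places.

From M_n = 0.85 f'_c a b (d − a/2):
a = d − √(d² − 2M_n/(0.85 f'_c b)) = 22.7 − √(22.7² − 2 × 8380/(0.85 × 5 × 19.8)) = 4.920 in.
A_s = 0.85 f'_c a b / f_y = 0.85 × 5 × 4.920 × 19.8 / 75 = 5.520 in².

A_s ≈ 5.52 in²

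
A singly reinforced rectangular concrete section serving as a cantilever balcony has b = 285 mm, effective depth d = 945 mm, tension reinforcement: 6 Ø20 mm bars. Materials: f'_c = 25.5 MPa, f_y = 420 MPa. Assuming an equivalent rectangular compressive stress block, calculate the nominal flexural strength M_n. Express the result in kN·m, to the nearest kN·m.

M_n ≈ 697 kN·m

A_s = 6 × 314 = 1884 mm².
T = A_s f_y = 1884 × 420 = 791280 N = 791.28 kN.
From C = T: a = T/(0.85 f'_c b) = 791280/(0.85 × 25.5 × 285) = 128.09 mm.
M_n = T(d − a/2) = 791.28 kN × (945 − 64.045) mm = 697.08 kN·m.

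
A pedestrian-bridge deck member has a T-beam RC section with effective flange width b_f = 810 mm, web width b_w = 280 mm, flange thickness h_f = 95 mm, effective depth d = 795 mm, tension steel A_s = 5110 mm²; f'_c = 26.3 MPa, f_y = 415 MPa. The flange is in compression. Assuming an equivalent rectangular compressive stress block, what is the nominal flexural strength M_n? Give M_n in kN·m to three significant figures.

Tension: T = A_s f_y = 5110 × 415 = 2120650 N.
Try a within the flange: a = T/(0.85 f'_c b_f) = 2120650/(0.85 × 26.3 × 810) = 117.11 mm.
a = 117.11 > h_f = 95 mm: the block extends into the web. Split into flange-overhang and web parts.
C_f = 0.85 f'_c (b_f − b_w) h_f = 0.85 × 26.3 × (810 − 280) × 95 = 1125574 N.
Remaining web compression depth: a_w = (T − C_f)/(0.85 f'_c b_w) = (2120650 − 1125574)/(0.85 × 26.3 × 280) = 158.97 mm.
M_n = C_f(d − h_f/2) + (T − C_f)(d − a_w/2) = 1125574 × (795 − 47.5) + 995076 × (795 − 79.485) = 841.37 + 711.99 = 1553.36 × 10⁶ N·mm.
M_n = 1553.36 kN·m.

M_n ≈ 1550 kN·m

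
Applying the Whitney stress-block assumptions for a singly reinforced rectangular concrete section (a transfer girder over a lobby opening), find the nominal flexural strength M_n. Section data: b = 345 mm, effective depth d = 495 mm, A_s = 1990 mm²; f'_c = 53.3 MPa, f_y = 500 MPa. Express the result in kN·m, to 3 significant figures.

T = A_s f_y = 1990 × 500 = 995000 N = 995 kN.
From C = T: a = T/(0.85 f'_c b) = 995000/(0.85 × 53.3 × 345) = 63.66 mm.
M_n = T(d − a/2) = 995 kN × (495 − 31.83) mm = 460.85 kN·m.

M_n ≈ 461 kN·m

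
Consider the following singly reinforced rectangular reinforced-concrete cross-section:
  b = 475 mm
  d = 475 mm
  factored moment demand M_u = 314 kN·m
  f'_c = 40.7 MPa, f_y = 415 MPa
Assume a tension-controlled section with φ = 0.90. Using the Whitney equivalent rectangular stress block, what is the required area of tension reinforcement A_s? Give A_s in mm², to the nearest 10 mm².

M_n = M_u/φ = 314/0.90 = 348.889 kN·m.
With M_n = 0.85 f'_c a b (d − a/2), solve the quadratic for a:
a = d − √(d² − 2M_n/(0.85 f'_c b)) = 475 − √(475² − 2 × 348.889×10⁶/(0.85 × 40.7 × 475)) = 47.03 mm.
A_s = 0.85 f'_c a b / f_y = 0.85 × 40.7 × 47.03 × 475 / 415 = 1862.2 mm².

A_s ≈ 1860 mm²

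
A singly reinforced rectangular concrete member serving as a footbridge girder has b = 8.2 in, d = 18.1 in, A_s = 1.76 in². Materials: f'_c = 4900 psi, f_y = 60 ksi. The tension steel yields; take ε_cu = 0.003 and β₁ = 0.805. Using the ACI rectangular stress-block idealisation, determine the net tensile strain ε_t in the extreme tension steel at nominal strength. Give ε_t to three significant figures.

a = A_s f_y/(0.85 f'_c b) = 3.092 in.
β₁ = 0.805, so c = a/β₁ = 3.092/0.805 = 3.841 in.
From the linear strain diagram with ε_cu = 0.003: ε_t = 0.003 (d − c)/c = 0.003 × (18.1 − 3.841)/3.841 = 0.0111.
Since ε_t ≥ 0.005, the section is tension-controlled.

ε_t ≈ 0.0111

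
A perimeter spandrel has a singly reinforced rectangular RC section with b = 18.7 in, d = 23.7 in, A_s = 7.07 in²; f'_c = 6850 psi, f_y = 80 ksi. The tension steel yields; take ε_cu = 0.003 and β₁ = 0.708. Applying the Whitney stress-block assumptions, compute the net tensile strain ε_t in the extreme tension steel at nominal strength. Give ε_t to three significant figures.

ε_t ≈ 0.00669

a = A_s f_y/(0.85 f'_c b) = 5.195 in.
β₁ = 0.708, so c = a/β₁ = 5.195/0.708 = 7.338 in.
From the linear strain diagram with ε_cu = 0.003: ε_t = 0.003 (d − c)/c = 0.003 × (23.7 − 7.338)/7.338 = 0.00669.
Since ε_t ≥ 0.005, the section is tension-controlled.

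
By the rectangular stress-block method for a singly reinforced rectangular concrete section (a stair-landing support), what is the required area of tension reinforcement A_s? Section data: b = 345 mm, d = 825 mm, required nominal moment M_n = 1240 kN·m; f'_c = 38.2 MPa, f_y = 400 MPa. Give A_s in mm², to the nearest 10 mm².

A_s ≈ 4130 mm²

With M_n = 0.85 f'_c a b (d − a/2), solve the quadratic for a:
a = d − √(d² − 2M_n/(0.85 f'_c b)) = 825 − √(825² − 2 × 1240×10⁶/(0.85 × 38.2 × 345)) = 147.33 mm.
A_s = 0.85 f'_c a b / f_y = 0.85 × 38.2 × 147.33 × 345 / 400 = 4126.0 mm².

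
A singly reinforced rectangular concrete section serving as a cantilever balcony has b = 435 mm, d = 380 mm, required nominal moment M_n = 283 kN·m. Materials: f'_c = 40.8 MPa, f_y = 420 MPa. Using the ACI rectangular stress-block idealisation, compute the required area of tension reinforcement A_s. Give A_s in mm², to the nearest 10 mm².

With M_n = 0.85 f'_c a b (d − a/2), solve the quadratic for a:
a = d − √(d² − 2M_n/(0.85 f'_c b)) = 380 − √(380² − 2 × 283×10⁶/(0.85 × 40.8 × 435)) = 53.07 mm.
A_s = 0.85 f'_c a b / f_y = 0.85 × 40.8 × 53.07 × 435 / 420 = 1906.2 mm².

A_s ≈ 1910 mm²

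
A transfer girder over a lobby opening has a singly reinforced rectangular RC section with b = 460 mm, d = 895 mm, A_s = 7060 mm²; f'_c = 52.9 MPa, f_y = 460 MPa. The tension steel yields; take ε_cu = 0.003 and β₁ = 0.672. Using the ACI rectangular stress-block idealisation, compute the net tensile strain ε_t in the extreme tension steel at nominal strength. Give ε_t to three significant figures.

ε_t ≈ 0.00849

a = A_s f_y/(0.85 f'_c b) = 157.01 mm.
β₁ = 0.672, so c = a/β₁ = 157.01/0.672 = 233.65 mm.
From the linear strain diagram with ε_cu = 0.003: ε_t = 0.003 (d − c)/c = 0.003 × (895 − 233.65)/233.65 = 0.00849.
Since ε_t ≥ 0.005, the section is tension-controlled.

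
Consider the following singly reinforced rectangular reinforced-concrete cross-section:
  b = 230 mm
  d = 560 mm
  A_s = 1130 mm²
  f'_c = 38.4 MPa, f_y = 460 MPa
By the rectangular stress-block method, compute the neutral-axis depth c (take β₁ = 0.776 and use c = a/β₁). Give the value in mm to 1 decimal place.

T = A_s f_y = 1130 × 460 = 519800 N = 519.8 kN.
Setting C = 0.85 f'_c a b equal to T: a = 519800/(0.85 × 38.4 × 230) = 69.240 mm.
With β₁ = 0.776, c = a/β₁ = 69.240/0.776 = 89.2 mm.

c ≈ 89.2 mm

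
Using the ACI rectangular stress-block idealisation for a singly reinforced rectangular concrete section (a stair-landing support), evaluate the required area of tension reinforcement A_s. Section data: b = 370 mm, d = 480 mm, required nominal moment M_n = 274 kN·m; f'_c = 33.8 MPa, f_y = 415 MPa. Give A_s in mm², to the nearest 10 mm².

With M_n = 0.85 f'_c a b (d − a/2), solve the quadratic for a:
a = d − √(d² − 2M_n/(0.85 f'_c b)) = 480 − √(480² − 2 × 274×10⁶/(0.85 × 33.8 × 370)) = 57.10 mm.
A_s = 0.85 f'_c a b / f_y = 0.85 × 33.8 × 57.10 × 370 / 415 = 1462.6 mm².

A_s ≈ 1460 mm²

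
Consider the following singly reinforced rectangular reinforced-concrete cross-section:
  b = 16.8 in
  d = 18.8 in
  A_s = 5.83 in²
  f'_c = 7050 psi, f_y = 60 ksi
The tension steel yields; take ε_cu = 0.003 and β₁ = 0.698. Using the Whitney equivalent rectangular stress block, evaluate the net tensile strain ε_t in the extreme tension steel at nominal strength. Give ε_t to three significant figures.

a = A_s f_y/(0.85 f'_c b) = 3.475 in.
β₁ = 0.698, so c = a/β₁ = 3.475/0.698 = 4.979 in.
From the linear strain diagram with ε_cu = 0.003: ε_t = 0.003 (d − c)/c = 0.003 × (18.8 − 4.979)/4.979 = 0.00833.
Since ε_t ≥ 0.005, the section is tension-controlled.

ε_t ≈ 0.00833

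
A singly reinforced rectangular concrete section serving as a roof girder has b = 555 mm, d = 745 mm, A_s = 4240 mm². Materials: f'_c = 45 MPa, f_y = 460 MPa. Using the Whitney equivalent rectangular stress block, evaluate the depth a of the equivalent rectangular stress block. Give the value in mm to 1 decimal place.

T = A_s f_y = 4240 × 460 = 1950400 N = 1950.4 kN.
Setting C = 0.85 f'_c a b equal to T: a = 1950400/(0.85 × 45 × 555) = 91.9 mm.

a ≈ 91.9 mm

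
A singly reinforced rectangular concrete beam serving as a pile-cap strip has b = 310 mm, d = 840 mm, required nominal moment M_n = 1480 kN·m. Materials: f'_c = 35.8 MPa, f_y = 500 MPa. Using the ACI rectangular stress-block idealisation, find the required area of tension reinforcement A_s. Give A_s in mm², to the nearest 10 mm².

A_s ≈ 4040 mm²

With M_n = 0.85 f'_c a b (d − a/2), solve the quadratic for a:
a = d − √(d² − 2M_n/(0.85 f'_c b)) = 840 − √(840² − 2 × 1480×10⁶/(0.85 × 35.8 × 310)) = 214.05 mm.
A_s = 0.85 f'_c a b / f_y = 0.85 × 35.8 × 214.05 × 310 / 500 = 4038.4 mm².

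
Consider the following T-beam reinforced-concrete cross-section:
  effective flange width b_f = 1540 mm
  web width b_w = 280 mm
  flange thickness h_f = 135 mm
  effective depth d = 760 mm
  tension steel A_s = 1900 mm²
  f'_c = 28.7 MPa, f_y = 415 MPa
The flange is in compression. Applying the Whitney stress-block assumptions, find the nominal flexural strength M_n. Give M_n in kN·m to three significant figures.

Tension: T = A_s f_y = 1900 × 415 = 788500 N.
Try a within the flange: a = T/(0.85 f'_c b_f) = 788500/(0.85 × 28.7 × 1540) = 20.99 mm.
Since a = 20.99 ≤ h_f = 135 mm, the stress block lies entirely in the flange; analyse as a rectangular beam of width b_f.
M_n = T(d − a/2) = 788500 × (760 − 10.495) = 590.98 × 10⁶ N·mm.
M_n = 590.98 kN·m.

M_n ≈ 591 kN·m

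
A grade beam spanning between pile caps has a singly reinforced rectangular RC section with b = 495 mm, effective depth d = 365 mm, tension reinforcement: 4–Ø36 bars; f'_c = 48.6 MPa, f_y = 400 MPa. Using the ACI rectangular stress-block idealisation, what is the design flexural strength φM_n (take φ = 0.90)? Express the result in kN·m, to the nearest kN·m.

φM_n ≈ 477 kN·m

A_s = 4 × 1018 = 4072 mm².
T = A_s f_y = 4072 × 400 = 1628800 N = 1628.8 kN.
From C = T: a = T/(0.85 f'_c b) = 1628800/(0.85 × 48.6 × 495) = 79.65 mm.
M_n = T(d − a/2) = 1628.8 kN × (365 − 39.825) mm = 529.65 kN·m.
φM_n = 0.90 × 529.65 = 476.69 kN·m.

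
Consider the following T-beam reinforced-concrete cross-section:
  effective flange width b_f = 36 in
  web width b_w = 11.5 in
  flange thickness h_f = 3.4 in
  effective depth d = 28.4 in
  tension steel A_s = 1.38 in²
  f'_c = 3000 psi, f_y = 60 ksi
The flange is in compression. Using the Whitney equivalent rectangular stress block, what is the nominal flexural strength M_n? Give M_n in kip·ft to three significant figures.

Tension: T = A_s f_y = 1.38 × 60 = 82.8 kips.
Try a within the flange: a = T/(0.85 f'_c b_f) = 82.8/(0.85 × 3 × 36) = 0.902 in.
Since a = 0.902 ≤ h_f = 3.4 in, the stress block lies entirely in the flange; analyse as a rectangular beam of width b_f.
M_n = T(d − a/2) = 82.8 × (28.4 − 0.451) = 2314.2 kip·in.
M_n = 2314.2/12 = 192.85 kip·ft.

M_n ≈ 193 kip·ft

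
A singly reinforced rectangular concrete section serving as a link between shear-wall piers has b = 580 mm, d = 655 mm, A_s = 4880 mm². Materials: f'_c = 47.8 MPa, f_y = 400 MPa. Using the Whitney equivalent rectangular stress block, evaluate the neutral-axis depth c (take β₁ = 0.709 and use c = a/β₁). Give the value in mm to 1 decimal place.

c ≈ 116.8 mm

T = A_s f_y = 4880 × 400 = 1952000 N = 1952 kN.
Setting C = 0.85 f'_c a b equal to T: a = 1952000/(0.85 × 47.8 × 580) = 82.833 mm.
With β₁ = 0.709, c = a/β₁ = 82.833/0.709 = 116.8 mm.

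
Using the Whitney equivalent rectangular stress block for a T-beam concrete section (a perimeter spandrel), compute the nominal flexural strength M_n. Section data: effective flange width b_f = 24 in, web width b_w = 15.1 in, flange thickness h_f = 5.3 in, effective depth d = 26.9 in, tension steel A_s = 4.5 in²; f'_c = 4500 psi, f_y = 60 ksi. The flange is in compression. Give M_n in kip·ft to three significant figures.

M_n ≈ 572 kip·ft

Tension: T = A_s f_y = 4.5 × 60 = 270 kips.
Try a within the flange: a = T/(0.85 f'_c b_f) = 270/(0.85 × 4.5 × 24) = 2.941 in.
Since a = 2.941 ≤ h_f = 5.3 in, the stress block lies entirely in the flange; analyse as a rectangular beam of width b_f.
M_n = T(d − a/2) = 270 × (26.9 − 1.4705) = 6866.0 kip·in.
M_n = 6866.0/12 = 572.17 kip·ft.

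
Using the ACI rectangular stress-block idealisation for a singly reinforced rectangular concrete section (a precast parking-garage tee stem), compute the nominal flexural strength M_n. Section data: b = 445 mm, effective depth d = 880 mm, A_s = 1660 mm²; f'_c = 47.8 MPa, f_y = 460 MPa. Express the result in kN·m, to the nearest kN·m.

T = A_s f_y = 1660 × 460 = 763600 N = 763.6 kN.
From C = T: a = T/(0.85 f'_c b) = 763600/(0.85 × 47.8 × 445) = 42.23 mm.
M_n = T(d − a/2) = 763.6 kN × (880 − 21.115) mm = 655.84 kN·m.

M_n ≈ 656 kN·m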